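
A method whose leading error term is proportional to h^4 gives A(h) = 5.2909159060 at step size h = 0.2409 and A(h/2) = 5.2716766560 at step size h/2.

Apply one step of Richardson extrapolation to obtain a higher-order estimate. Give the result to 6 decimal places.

Order 4 gives 2^r = 16 and 2^r − 1 = 15.
16 × 5.2716766560 = 84.3468264960; subtract 5.2909159060 → 79.0559105900
(16 × 5.2716766560 − 5.2909159060)/(16 − 1) = 5.2703940393
Shift from A(h/2): −0.0012826167.

5.270394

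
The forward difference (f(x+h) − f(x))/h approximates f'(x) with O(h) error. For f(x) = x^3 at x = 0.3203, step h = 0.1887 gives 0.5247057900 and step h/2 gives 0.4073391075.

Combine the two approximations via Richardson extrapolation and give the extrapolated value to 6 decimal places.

r = 1, so 2^r = 2.
Numerator 2*A(h/2) − A(h) = 2*0.4073391075 − 0.5247057900 = 0.2899724250
0.2899724250 ÷ 1 = 0.2899724250

0.289972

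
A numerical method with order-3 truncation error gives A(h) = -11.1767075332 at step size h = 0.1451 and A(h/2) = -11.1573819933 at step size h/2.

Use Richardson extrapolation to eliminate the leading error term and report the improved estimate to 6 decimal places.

-11.154621

Order 3 gives 2^r = 8 and 2^r − 1 = 7.
2^3 × A(h/2) = -89.2590559464; minus A(h) gives -78.0823484132.
R = (-78.0823484132)/7 = -11.1546212019
Shift from A(h/2): +0.0027607914.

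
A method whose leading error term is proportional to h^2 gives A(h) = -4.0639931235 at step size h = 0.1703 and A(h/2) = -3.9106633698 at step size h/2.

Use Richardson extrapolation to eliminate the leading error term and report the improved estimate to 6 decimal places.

-3.859553

The method has order 2: 2^2 = 4.
Weighted: (-15.6426534792) − (-4.0639931235) = -11.5786603557
(-11.5786603557) ÷ 3 = -3.8595534519
Gap between inputs: 1.533e-01; correction applied: +0.0511099179.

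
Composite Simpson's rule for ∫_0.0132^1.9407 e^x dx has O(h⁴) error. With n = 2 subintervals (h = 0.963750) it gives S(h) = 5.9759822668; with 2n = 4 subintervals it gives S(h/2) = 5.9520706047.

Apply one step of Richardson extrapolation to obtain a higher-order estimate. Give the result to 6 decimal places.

With r = 4 the leading error scales as h^4, so the weight is 2^4 = 16.
Difference of the inputs: 5.9520706047 − 5.9759822668 = -0.0239116621
Correction (A(h/2) − A(h))/(16 − 1) = (-0.0239116621)/15 = -0.0015941108
R = A(h/2) + (A(h/2) − A(h))/15 = 5.9520706047 − 0.0015941108 = 5.9504764939
Shift from A(h/2): −0.0015941108.

5.950476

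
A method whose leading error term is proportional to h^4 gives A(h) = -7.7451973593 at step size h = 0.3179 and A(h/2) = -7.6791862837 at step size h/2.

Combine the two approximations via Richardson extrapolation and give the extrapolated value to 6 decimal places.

The method has order 4: 2^4 = 16.
2^4×A(h/2) = -122.8669805392; minus A(h) gives -115.1217831799.
Extrapolated: (-115.1217831799) / 15 = -7.6747855453
Shift from A(h/2): +0.0044007384.

-7.674786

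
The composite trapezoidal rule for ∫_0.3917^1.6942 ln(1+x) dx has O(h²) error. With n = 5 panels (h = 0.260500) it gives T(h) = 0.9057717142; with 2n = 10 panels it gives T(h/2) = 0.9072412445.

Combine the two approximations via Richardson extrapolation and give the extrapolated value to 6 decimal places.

0.907731

Order 2 gives 2^r = 4 and 2^r − 1 = 3.
Weighted: 3.6289649780 − 0.9057717142 = 2.7231932638
Denominator 4 − 1 = 3.
So the Richardson estimate is 0.9077310879.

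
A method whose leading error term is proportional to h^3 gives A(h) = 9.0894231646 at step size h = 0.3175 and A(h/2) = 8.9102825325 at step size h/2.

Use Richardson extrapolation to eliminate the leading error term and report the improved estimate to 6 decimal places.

8.884691

r = 3, so 2^r = 8.
8*8.9102825325 − 9.0894231646 = 62.1928370954
(8*8.9102825325 − 9.0894231646)/(8 − 1) = 8.8846910136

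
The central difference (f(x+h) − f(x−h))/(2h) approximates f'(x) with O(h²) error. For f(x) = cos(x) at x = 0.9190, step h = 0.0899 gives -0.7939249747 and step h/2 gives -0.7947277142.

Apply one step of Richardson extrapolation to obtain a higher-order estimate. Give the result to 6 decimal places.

The method has order 2: 2^2 = 4.
4×(-0.7947277142) = -3.1789108568; subtract (-0.7939249747) → -2.3849858821
Denominator 4 − 1 = 3.
So the Richardson estimate is -0.7949952940.

-0.794995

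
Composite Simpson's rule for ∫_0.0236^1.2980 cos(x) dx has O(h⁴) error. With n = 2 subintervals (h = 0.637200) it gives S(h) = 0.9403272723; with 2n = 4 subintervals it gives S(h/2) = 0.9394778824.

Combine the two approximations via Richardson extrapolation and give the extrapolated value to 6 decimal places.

With r = 4 the leading error scales as h^4, so the weight is 2^4 = 16.
Top: 16(0.9394778824) − (0.9403272723) = 14.0913188461
Denominator 16 − 1 = 15.
Result: 0.9394212564

0.939421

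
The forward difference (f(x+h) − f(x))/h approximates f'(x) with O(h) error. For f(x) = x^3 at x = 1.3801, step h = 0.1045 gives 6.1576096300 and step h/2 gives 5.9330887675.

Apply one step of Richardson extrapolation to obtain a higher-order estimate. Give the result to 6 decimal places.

5.708568

Order 1 gives 2^r = 2 and 2^r − 1 = 1.
Weighted: 11.8661775350 − 6.1576096300 = 5.7085679050
Divide by 2^1 − 1 = 1.
5.7085679050 ÷ 1 = 5.7085679050
Shift from A(h/2): −0.2245208625.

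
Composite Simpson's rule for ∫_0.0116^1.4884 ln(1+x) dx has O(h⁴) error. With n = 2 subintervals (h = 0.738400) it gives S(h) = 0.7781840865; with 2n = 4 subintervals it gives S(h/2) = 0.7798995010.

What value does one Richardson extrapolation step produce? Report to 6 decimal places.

Error is O(h^4); halving h shrinks it by 2^4 = 16.
16·0.7798995010 − 0.7781840865 = 11.7002079295
11.7002079295 ÷ 15 = 0.7800138620
Correction |R − A(h/2)| = 1.144e-04; gap |A(h/2) − A(h)| = 1.715e-03.

0.780014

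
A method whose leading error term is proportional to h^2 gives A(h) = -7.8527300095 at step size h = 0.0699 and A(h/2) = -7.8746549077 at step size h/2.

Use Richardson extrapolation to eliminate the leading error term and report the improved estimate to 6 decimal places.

-7.881963

r = 2, so 2^r = 4.
2^2×A(h/2) = -31.4986196308; minus A(h) gives -23.6458896213.
Divide by 2^2 − 1 = 3.
Result: -7.8819632071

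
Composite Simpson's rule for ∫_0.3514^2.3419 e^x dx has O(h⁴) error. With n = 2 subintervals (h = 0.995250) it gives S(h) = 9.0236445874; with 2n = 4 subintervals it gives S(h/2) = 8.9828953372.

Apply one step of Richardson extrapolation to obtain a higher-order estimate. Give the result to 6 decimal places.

8.980179

Error is O(h^4); halving h shrinks it by 2^4 = 16.
Difference of the inputs: 8.9828953372 − 9.0236445874 = -0.0407492502
Divide by 2^4 − 1 = 15: (-0.0407492502)/15 = -0.0027166167
R = 8.9828953372 − 0.0027166167 = 8.9801787205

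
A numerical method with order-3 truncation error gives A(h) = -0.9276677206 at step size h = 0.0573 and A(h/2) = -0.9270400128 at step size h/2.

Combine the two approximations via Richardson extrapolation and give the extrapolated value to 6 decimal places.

-0.926950

Error is O(h^3); halving h shrinks it by 2^3 = 8.
8·(-0.9270400128) − (-0.9276677206) = -6.4886523818
(-6.4886523818) ÷ 7 = -0.9269503403
Shift from A(h/2): +0.0000896725.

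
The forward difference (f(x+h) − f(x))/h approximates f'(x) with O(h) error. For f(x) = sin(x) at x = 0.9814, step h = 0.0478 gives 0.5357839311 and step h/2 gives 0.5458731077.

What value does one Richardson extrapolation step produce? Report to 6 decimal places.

With r = 1 the leading error scales as h^1, so the weight is 2^1 = 2.
2×0.5458731077 − 0.5357839311 = 0.5559622843
Divide by 2^1 − 1 = 1.
(2×0.5458731077 − 0.5357839311)/(2 − 1) = 0.5559622843
Shift from A(h/2): +0.0100891766.

0.555962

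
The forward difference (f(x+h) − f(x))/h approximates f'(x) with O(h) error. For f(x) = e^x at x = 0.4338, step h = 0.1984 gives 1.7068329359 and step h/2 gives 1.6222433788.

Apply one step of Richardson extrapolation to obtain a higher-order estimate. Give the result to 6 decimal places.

1.537654

r = 1: numerator weight 2, denominator 1.
2·1.6222433788 = 3.2444867576; subtract 1.7068329359 → 1.5376538217
1.5376538217 ÷ 1 = 1.5376538217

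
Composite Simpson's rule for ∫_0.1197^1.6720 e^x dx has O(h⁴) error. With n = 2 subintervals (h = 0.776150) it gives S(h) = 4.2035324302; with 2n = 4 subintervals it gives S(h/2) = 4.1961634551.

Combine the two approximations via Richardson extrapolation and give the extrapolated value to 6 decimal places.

Error is O(h^4); halving h shrinks it by 2^4 = 16.
16 × 4.1961634551 − 4.2035324302 = 62.9350828514
Denominator 16 − 1 = 15.
(16 × 4.1961634551 − 4.2035324302)/(16 − 1) = 4.1956721901
Correction |R − A(h/2)| = 4.913e-04; gap |A(h/2) − A(h)| = 7.369e-03.

4.195672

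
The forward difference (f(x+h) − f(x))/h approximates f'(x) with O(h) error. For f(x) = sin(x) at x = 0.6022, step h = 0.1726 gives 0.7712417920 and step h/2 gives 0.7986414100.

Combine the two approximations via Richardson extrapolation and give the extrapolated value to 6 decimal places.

With r = 1 the leading error scales as h^1, so the weight is 2^1 = 2.
Weighted: 1.5972828200 − 0.7712417920 = 0.8260410280
(2×0.7986414100 − 0.7712417920)/(2 − 1) = 0.8260410280
Correction |R − A(h/2)| = 2.740e-02; gap |A(h/2) − A(h)| = 2.740e-02.

0.826041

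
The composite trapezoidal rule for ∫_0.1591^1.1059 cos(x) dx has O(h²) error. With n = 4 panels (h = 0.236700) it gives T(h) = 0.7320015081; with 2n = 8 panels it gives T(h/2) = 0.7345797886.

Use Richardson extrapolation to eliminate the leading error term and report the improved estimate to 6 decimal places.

0.735439

Error is O(h^2); halving h shrinks it by 2^2 = 4.
Difference of the inputs: 0.7345797886 − 0.7320015081 = 0.0025782805
Correction (A(h/2) − A(h))/(4 − 1) = 0.0025782805/3 = 0.0008594268
R = A(h/2) + (A(h/2) − A(h))/3 = 0.7345797886 + 0.0008594268 = 0.7354392154
Gap between inputs: 2.578e-03; correction applied: +0.0008594268.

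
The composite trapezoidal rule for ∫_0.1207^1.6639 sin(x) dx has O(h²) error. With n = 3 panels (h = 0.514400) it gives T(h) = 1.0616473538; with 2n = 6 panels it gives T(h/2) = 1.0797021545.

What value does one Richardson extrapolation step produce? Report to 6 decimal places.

r = 2: numerator weight 4, denominator 3.
4·1.0797021545 = 4.3188086180; subtract 1.0616473538 → 3.2571612642
Denominator 4 − 1 = 3.
3.2571612642 ÷ 3 = 1.0857204214
Shift from A(h/2): +0.0060182669.

1.085720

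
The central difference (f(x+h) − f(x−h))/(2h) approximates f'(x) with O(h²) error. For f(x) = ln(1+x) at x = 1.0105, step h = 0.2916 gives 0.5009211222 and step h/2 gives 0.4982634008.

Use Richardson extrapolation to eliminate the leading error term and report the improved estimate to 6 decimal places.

0.497377

The method has order 2: 2^2 = 4.
2^2*A(h/2) = 1.9930536032; minus A(h) gives 1.4921324810.
(4*0.4982634008 − 0.5009211222)/(4 − 1) = 0.4973774937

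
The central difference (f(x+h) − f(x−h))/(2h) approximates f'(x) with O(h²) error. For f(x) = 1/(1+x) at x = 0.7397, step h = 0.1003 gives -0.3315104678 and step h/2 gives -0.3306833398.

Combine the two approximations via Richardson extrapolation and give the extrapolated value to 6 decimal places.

With r = 2 the leading error scales as h^2, so the weight is 2^2 = 4.
Top: 4(-0.3306833398) − (-0.3315104678) = -0.9912228914
Extrapolated: (-0.9912228914) / 3 = -0.3304076305

-0.330408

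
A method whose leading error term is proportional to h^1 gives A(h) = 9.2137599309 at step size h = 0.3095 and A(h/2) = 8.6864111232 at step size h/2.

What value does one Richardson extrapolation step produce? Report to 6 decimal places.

r = 1, so 2^r = 2.
Top: 2(8.6864111232) − (9.2137599309) = 8.1590623155
8.1590623155 ÷ 1 = 8.1590623155
Gap between inputs: 5.273e-01; correction applied: −0.5273488077.

8.159062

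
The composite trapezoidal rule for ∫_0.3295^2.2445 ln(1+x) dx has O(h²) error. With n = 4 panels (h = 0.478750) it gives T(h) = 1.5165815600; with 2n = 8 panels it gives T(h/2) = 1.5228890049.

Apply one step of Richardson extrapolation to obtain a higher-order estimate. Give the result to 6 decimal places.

r = 2: numerator weight 4, denominator 3.
A(h/2) − A(h) = 1.5228890049 − 1.5165815600 = 0.0063074449
Correction (A(h/2) − A(h))/(4 − 1) = 0.0063074449/3 = 0.0021024816
R = A(h/2) + (A(h/2) − A(h))/3 = 1.5228890049 + 0.0021024816 = 1.5249914865

1.524991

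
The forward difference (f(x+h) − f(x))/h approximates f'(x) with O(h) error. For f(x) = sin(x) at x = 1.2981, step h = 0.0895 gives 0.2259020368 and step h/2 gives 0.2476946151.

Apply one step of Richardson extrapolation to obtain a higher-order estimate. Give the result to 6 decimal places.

With r = 1 the leading error scales as h^1, so the weight is 2^1 = 2.
2^1·A(h/2) = 0.4953892302; minus A(h) gives 0.2694871934.
0.2694871934 ÷ 1 = 0.2694871934

0.269487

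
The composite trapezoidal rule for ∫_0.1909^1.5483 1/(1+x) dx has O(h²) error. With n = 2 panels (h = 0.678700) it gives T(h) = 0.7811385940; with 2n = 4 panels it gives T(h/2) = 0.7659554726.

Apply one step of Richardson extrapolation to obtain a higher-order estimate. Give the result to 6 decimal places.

r = 2, so 2^r = 4.
4 × 0.7659554726 = 3.0638218904; subtract 0.7811385940 → 2.2826832964
Extrapolated: 2.2826832964 / 3 = 0.7608944321
Shift from A(h/2): −0.0050610405.

0.760894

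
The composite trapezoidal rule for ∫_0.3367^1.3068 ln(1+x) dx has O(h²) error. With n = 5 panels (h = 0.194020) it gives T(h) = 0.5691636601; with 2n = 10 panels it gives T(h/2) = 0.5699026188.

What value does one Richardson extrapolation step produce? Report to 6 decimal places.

0.570149

Error is O(h^2); halving h shrinks it by 2^2 = 4.
Top: 4(0.5699026188) − (0.5691636601) = 1.7104468151
R = 1.7104468151/3 = 0.5701489384
Shift from A(h/2): +0.0002463196.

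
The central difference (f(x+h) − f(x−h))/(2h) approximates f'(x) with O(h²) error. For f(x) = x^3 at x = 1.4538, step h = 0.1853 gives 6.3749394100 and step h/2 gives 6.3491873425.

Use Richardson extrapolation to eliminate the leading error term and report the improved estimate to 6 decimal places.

6.340603

Error is O(h^2); halving h shrinks it by 2^2 = 4.
Numerator 4·A(h/2) − A(h) = 4·6.3491873425 − 6.3749394100 = 19.0218099600
19.0218099600 ÷ 3 = 6.3406033200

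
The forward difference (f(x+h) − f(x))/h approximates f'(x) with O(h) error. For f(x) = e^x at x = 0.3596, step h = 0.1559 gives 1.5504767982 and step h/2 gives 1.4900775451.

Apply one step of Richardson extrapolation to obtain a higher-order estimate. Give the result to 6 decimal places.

Error is O(h^1); halving h shrinks it by 2^1 = 2.
A(h/2) − A(h) = 1.4900775451 − 1.5504767982 = -0.0603992531
Correction (A(h/2) − A(h))/(2 − 1) = (-0.0603992531)/1 = -0.0603992531
R = A(h/2) + (A(h/2) − A(h))/1 = 1.4900775451 − 0.0603992531 = 1.4296782920
Gap between inputs: 6.040e-02; correction applied: −0.0603992531.

1.429678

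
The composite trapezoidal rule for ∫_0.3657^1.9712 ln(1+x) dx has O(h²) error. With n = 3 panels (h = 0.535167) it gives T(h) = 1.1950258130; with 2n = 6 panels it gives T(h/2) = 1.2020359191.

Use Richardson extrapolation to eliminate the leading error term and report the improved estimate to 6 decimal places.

Method order is 2; weight 2^2 = 4.
Weighted: 4.8081436764 − 1.1950258130 = 3.6131178634
Divide by 2^2 − 1 = 3.
Result: 1.2043726211

1.204373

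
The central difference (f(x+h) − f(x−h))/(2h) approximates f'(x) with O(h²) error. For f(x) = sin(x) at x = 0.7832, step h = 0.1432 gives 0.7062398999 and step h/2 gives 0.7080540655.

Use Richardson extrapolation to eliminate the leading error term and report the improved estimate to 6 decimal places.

0.708659

r = 2, so 2^r = 4.
2^2*A(h/2) = 2.8322162620; minus A(h) gives 2.1259763621.
2.1259763621 ÷ 3 = 0.7086587874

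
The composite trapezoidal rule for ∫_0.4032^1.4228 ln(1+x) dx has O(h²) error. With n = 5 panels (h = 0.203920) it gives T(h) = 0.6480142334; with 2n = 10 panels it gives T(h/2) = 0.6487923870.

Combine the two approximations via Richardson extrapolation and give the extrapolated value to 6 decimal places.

0.649052

Leading term ∝ h^2; use weight 4 = 2^2.
Weighted: 2.5951695480 − 0.6480142334 = 1.9471553146
R = 1.9471553146/3 = 0.6490517715
Gap between inputs: 7.782e-04; correction applied: +0.0002593845.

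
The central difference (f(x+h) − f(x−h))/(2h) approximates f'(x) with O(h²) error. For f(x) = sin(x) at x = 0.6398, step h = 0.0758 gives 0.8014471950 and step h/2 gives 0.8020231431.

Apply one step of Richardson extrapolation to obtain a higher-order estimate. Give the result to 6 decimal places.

The method has order 2: 2^2 = 4.
Top: 4(0.8020231431) − (0.8014471950) = 2.4066453774
Divide by 2^2 − 1 = 3.
2.4066453774 ÷ 3 = 0.8022151258

0.802215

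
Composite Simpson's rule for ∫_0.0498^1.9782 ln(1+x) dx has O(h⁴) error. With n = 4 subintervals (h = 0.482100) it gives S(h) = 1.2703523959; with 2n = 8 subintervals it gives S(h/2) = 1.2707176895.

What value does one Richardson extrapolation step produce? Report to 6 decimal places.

r = 4, so 2^r = 16.
Top: 16(1.2707176895) − (1.2703523959) = 19.0611306361
Denominator 16 − 1 = 15.
R = 19.0611306361/15 = 1.2707420424

1.270742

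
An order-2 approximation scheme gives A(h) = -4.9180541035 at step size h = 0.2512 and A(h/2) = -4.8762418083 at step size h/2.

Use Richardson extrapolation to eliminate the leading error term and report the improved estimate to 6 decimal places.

Method order is 2; weight 2^2 = 4.
4×(-4.8762418083) = -19.5049672332; (-19.5049672332) − (-4.9180541035) = -14.5869131297
(4×(-4.8762418083) − (-4.9180541035))/(4 − 1) = -4.8623043766
Correction |R − A(h/2)| = 1.394e-02; gap |A(h/2) − A(h)| = 4.181e-02.

-4.862304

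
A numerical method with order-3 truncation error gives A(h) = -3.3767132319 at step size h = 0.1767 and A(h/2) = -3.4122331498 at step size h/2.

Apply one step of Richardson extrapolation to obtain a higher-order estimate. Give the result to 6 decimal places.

Error is O(h^3); halving h shrinks it by 2^3 = 8.
Top: 8(-3.4122331498) − (-3.3767132319) = -23.9211519665
Denominator 8 − 1 = 7.
R = (-23.9211519665)/7 = -3.4173074238
Shift from A(h/2): −0.0050742740.

-3.417307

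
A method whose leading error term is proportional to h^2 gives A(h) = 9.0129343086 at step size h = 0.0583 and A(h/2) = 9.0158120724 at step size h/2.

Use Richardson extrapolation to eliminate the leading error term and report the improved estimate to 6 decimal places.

Order 2 gives 2^r = 4 and 2^r − 1 = 3.
Top: 4(9.0158120724) − (9.0129343086) = 27.0503139810
(4 × 9.0158120724 − 9.0129343086)/(4 − 1) = 9.0167713270

9.016771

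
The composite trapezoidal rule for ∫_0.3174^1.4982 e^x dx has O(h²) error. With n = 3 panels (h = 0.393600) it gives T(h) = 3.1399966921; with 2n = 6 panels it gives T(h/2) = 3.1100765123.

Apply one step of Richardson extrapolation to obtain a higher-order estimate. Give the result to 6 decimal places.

3.100103

With r = 2 the leading error scales as h^2, so the weight is 2^2 = 4.
2^2 × A(h/2) = 12.4403060492; minus A(h) gives 9.3003093571.
9.3003093571 ÷ 3 = 3.1001031190
Correction |R − A(h/2)| = 9.973e-03; gap |A(h/2) − A(h)| = 2.992e-02.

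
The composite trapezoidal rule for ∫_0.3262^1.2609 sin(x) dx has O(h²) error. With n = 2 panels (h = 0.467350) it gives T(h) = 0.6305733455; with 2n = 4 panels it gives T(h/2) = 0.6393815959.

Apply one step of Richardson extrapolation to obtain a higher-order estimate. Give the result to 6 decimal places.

0.642318

Error is O(h^2); halving h shrinks it by 2^2 = 4.
2^2*A(h/2) = 2.5575263836; minus A(h) gives 1.9269530381.
1.9269530381 ÷ 3 = 0.6423176794
Gap between inputs: 8.808e-03; correction applied: +0.0029360835.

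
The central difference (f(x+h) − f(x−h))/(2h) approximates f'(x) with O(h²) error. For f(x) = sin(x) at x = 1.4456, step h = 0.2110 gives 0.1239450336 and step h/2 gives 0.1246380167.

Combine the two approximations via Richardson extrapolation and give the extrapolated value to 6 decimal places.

0.124869

With r = 2 the leading error scales as h^2, so the weight is 2^2 = 4.
4·0.1246380167 − 0.1239450336 = 0.3746070332
0.3746070332 ÷ 3 = 0.1248690111
Correction |R − A(h/2)| = 2.310e-04; gap |A(h/2) − A(h)| = 6.930e-04.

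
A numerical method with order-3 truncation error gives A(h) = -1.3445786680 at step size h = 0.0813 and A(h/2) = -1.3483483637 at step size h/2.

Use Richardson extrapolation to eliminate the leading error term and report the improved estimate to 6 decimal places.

-1.348887

r = 3, so 2^r = 8.
8·(-1.3483483637) = -10.7867869096; subtract (-1.3445786680) → -9.4422082416
Denominator 8 − 1 = 7.
(-9.4422082416) ÷ 7 = -1.3488868917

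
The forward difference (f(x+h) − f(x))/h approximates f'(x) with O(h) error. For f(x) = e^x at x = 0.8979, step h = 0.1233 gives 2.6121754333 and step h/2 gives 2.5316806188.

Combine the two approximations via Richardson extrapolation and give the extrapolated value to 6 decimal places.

r = 1: numerator weight 2, denominator 1.
2^1 × A(h/2) = 5.0633612376; minus A(h) gives 2.4511858043.
(2 × 2.5316806188 − 2.6121754333)/(2 − 1) = 2.4511858043

2.451186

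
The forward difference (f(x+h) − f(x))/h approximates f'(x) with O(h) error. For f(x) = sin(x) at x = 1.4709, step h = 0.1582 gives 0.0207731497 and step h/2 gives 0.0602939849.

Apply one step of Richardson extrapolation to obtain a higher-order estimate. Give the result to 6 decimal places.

0.099815

r = 1: numerator weight 2, denominator 1.
Weighted: 0.1205879698 − 0.0207731497 = 0.0998148201
Denominator 2 − 1 = 1.
(2*0.0602939849 − 0.0207731497)/(2 − 1) = 0.0998148201
Shift from A(h/2): +0.0395208352.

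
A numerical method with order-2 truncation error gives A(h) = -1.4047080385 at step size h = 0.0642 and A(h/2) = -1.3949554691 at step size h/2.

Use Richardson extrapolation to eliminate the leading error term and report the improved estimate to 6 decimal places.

-1.391705

Error is O(h^2); halving h shrinks it by 2^2 = 4.
2^2·A(h/2) = -5.5798218764; minus A(h) gives -4.1751138379.
R = (-4.1751138379)/3 = -1.3917046126
Correction |R − A(h/2)| = 3.251e-03; gap |A(h/2) − A(h)| = 9.753e-03.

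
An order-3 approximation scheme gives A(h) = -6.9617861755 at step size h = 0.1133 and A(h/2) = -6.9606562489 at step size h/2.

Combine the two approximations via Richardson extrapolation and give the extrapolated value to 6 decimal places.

-6.960495

r = 3: numerator weight 8, denominator 7.
Top: 8(-6.9606562489) − (-6.9617861755) = -48.7234638157
Divide by 2^3 − 1 = 7.
R = (-48.7234638157)/7 = -6.9604948308
Gap between inputs: 1.130e-03; correction applied: +0.0001614181.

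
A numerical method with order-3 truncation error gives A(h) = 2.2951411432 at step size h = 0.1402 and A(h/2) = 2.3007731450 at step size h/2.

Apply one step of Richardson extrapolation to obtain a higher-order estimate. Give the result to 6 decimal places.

2.301578

Error is O(h^3); halving h shrinks it by 2^3 = 8.
2^3×A(h/2) = 18.4061851600; minus A(h) gives 16.1110440168.
Denominator 8 − 1 = 7.
16.1110440168 ÷ 7 = 2.3015777167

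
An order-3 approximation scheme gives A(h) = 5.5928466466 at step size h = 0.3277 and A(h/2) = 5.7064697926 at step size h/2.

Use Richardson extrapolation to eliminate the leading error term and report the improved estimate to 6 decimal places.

5.722702

Order 3 gives 2^r = 8 and 2^r − 1 = 7.
8×5.7064697926 = 45.6517583408; subtract 5.5928466466 → 40.0589116942
Divide by 2^3 − 1 = 7.
Extrapolated: 40.0589116942 / 7 = 5.7227016706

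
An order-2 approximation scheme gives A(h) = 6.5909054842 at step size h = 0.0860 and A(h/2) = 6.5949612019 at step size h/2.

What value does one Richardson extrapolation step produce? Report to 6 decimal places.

Order 2 gives 2^r = 4 and 2^r − 1 = 3.
4·6.5949612019 − 6.5909054842 = 19.7889393234
R = 19.7889393234/3 = 6.5963131078
Correction |R − A(h/2)| = 1.352e-03; gap |A(h/2) − A(h)| = 4.056e-03.

6.596313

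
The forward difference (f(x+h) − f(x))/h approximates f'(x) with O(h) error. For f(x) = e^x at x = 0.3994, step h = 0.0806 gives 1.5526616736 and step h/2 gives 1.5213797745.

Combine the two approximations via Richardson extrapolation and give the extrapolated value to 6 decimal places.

1.490098

The method has order 1: 2^1 = 2.
2 × 1.5213797745 − 1.5526616736 = 1.4900978754
Divide by 2^1 − 1 = 1.
(2 × 1.5213797745 − 1.5526616736)/(2 − 1) = 1.4900978754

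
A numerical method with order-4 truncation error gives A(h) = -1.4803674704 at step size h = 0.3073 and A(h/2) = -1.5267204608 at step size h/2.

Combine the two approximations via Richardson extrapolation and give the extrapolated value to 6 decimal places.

-1.529811

Error is O(h^4); halving h shrinks it by 2^4 = 16.
A(h/2) − A(h) = -1.5267204608 − (-1.4803674704) = -0.0463529904
Divide by 2^4 − 1 = 15: (-0.0463529904)/15 = -0.0030901994
R = -1.5267204608 − 0.0030901994 = -1.5298106602
Gap between inputs: 4.635e-02; correction applied: −0.0030901994.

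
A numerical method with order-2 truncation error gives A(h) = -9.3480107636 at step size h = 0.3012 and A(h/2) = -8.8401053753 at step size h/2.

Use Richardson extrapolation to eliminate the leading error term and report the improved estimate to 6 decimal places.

-8.670804

r = 2: numerator weight 4, denominator 3.
4·(-8.8401053753) − (-9.3480107636) = -26.0124107376
Divide by 2^2 − 1 = 3.
Result: -8.6708035792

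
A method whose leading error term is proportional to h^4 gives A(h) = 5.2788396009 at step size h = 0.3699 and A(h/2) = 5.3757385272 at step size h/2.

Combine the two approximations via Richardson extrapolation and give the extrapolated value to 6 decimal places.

With r = 4 the leading error scales as h^4, so the weight is 2^4 = 16.
Weighted: 86.0118164352 − 5.2788396009 = 80.7329768343
R = 80.7329768343/15 = 5.3821984556

5.382198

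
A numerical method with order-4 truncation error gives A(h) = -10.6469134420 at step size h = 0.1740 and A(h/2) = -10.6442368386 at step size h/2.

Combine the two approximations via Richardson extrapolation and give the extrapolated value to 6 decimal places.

-10.644058

With r = 4 the leading error scales as h^4, so the weight is 2^4 = 16.
A(h/2) − A(h) = -10.6442368386 − (-10.6469134420) = 0.0026766034
Correction (A(h/2) − A(h))/(16 − 1) = 0.0026766034/15 = 0.0001784402
R = A(h/2) + (A(h/2) − A(h))/15 = -10.6442368386 + 0.0001784402 = -10.6440583984
Shift from A(h/2): +0.0001784402.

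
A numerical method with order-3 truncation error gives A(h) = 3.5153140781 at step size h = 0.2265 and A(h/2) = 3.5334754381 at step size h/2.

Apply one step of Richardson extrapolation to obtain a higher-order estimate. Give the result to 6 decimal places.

r = 3, so 2^r = 8.
A(h/2) − A(h) = 3.5334754381 − 3.5153140781 = 0.0181613600
Divide by 2^3 − 1 = 7: 0.0181613600/7 = 0.0025944800
R = 3.5334754381 + 0.0025944800 = 3.5360699181
Gap between inputs: 1.816e-02; correction applied: +0.0025944800.

3.536070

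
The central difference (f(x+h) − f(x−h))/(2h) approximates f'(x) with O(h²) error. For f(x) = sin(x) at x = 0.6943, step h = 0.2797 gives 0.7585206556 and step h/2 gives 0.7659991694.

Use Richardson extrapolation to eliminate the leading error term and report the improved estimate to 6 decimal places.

0.768492

The method has order 2: 2^2 = 4.
Top: 4(0.7659991694) − (0.7585206556) = 2.3054760220
Divide by 2^2 − 1 = 3.
R = 2.3054760220/3 = 0.7684920073
Shift from A(h/2): +0.0024928379.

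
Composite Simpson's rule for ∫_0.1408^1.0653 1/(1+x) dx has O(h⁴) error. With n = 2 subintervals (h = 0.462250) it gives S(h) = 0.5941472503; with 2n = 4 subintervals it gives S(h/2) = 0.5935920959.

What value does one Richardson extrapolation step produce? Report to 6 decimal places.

0.593555

Method order is 4; weight 2^4 = 16.
16×0.5935920959 − 0.5941472503 = 8.9033262841
Denominator 16 − 1 = 15.
(16×0.5935920959 − 0.5941472503)/(16 − 1) = 0.5935550856
Gap between inputs: 5.552e-04; correction applied: −0.0000370103.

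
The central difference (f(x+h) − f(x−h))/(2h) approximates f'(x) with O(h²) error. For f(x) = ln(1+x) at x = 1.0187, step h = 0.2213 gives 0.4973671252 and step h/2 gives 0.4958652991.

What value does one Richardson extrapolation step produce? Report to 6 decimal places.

0.495365

r = 2, so 2^r = 4.
2^2×A(h/2) = 1.9834611964; minus A(h) gives 1.4860940712.
(4×0.4958652991 − 0.4973671252)/(4 − 1) = 0.4953646904
Correction |R − A(h/2)| = 5.006e-04; gap |A(h/2) − A(h)| = 1.502e-03.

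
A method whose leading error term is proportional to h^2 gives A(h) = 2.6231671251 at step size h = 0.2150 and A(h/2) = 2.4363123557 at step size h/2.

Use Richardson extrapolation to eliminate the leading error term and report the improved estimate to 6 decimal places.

The method has order 2: 2^2 = 4.
4*2.4363123557 − 2.6231671251 = 7.1220822977
Extrapolated: 7.1220822977 / 3 = 2.3740274326
Correction |R − A(h/2)| = 6.228e-02; gap |A(h/2) − A(h)| = 1.869e-01.

2.374027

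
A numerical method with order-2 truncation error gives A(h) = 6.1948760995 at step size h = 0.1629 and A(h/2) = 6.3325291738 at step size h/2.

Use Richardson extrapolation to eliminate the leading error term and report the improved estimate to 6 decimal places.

Order 2 gives 2^r = 4 and 2^r − 1 = 3.
4·6.3325291738 = 25.3301166952; 25.3301166952 − 6.1948760995 = 19.1352405957
Denominator 4 − 1 = 3.
19.1352405957 ÷ 3 = 6.3784135319
Correction |R − A(h/2)| = 4.588e-02; gap |A(h/2) − A(h)| = 1.377e-01.

6.378414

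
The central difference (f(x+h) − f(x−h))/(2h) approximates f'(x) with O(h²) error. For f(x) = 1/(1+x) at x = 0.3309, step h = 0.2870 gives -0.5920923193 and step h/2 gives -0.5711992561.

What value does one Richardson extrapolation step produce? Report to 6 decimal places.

r = 2: numerator weight 4, denominator 3.
4×(-0.5711992561) − (-0.5920923193) = -1.6927047051
Extrapolated: (-1.6927047051) / 3 = -0.5642349017

-0.564235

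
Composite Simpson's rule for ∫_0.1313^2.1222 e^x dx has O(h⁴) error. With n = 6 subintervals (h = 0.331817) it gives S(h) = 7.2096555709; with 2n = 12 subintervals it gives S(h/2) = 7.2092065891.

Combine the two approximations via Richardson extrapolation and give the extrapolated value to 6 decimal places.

Leading term ∝ h^4; use weight 16 = 2^4.
A(h/2) − A(h) = 7.2092065891 − 7.2096555709 = -0.0004489818
Divide by 2^4 − 1 = 15: (-0.0004489818)/15 = -0.0000299321
R = 7.2092065891 − 0.0000299321 = 7.2091766570
Correction |R − A(h/2)| = 2.993e-05; gap |A(h/2) − A(h)| = 4.490e-04.

7.209177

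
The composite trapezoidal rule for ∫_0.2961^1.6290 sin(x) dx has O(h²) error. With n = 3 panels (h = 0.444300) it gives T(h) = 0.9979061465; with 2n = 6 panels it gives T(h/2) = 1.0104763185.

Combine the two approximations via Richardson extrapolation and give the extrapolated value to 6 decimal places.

1.014666

Method order is 2; weight 2^2 = 4.
Top: 4(1.0104763185) − (0.9979061465) = 3.0439991275
3.0439991275 ÷ 3 = 1.0146663758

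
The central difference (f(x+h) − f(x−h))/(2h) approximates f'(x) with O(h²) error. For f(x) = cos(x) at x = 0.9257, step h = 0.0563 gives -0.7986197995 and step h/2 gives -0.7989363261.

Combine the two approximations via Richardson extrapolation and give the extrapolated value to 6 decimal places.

-0.799042

Method order is 2; weight 2^2 = 4.
4·(-0.7989363261) = -3.1957453044; (-3.1957453044) − (-0.7986197995) = -2.3971255049
Extrapolated: (-2.3971255049) / 3 = -0.7990418350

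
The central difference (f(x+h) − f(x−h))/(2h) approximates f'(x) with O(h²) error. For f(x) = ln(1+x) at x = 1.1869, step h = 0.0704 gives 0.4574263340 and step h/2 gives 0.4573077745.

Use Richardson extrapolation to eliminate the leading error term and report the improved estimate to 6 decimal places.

0.457268

The method has order 2: 2^2 = 4.
2^2×A(h/2) = 1.8292310980; minus A(h) gives 1.3718047640.
Extrapolated: 1.3718047640 / 3 = 0.4572682547
Correction |R − A(h/2)| = 3.952e-05; gap |A(h/2) − A(h)| = 1.186e-04.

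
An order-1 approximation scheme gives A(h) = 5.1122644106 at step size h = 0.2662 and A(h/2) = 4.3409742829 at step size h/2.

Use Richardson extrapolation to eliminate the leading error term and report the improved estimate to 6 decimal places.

3.569684

The method has order 1: 2^1 = 2.
2*4.3409742829 − 5.1122644106 = 3.5696841552
Extrapolated: 3.5696841552 / 1 = 3.5696841552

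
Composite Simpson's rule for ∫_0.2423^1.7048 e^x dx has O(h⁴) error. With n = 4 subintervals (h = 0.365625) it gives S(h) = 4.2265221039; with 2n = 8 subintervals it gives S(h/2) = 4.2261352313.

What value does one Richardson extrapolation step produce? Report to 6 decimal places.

4.226109

With r = 4 the leading error scales as h^4, so the weight is 2^4 = 16.
Weighted: 67.6181637008 − 4.2265221039 = 63.3916415969
Divide by 2^4 − 1 = 15.
R = 63.3916415969/15 = 4.2261094398
Correction |R − A(h/2)| = 2.579e-05; gap |A(h/2) − A(h)| = 3.869e-04.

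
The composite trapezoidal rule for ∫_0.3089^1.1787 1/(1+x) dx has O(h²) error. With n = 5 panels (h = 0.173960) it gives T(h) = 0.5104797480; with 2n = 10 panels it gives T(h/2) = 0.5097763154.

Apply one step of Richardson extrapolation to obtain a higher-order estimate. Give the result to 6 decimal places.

0.509542

The method has order 2: 2^2 = 4.
4·0.5097763154 = 2.0391052616; 2.0391052616 − 0.5104797480 = 1.5286255136
Divide by 2^2 − 1 = 3.
So the Richardson estimate is 0.5095418379.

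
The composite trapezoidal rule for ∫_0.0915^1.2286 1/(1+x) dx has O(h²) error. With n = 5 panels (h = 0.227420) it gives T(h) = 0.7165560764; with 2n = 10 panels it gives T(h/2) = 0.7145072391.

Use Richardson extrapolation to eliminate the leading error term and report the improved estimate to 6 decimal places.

0.713824

With r = 2 the leading error scales as h^2, so the weight is 2^2 = 4.
Weighted: 2.8580289564 − 0.7165560764 = 2.1414728800
Divide by 2^2 − 1 = 3.
(4 × 0.7145072391 − 0.7165560764)/(4 − 1) = 0.7138242933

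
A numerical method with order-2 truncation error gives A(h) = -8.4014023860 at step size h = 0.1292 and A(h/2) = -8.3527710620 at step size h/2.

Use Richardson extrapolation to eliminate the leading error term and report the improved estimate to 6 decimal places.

r = 2: numerator weight 4, denominator 3.
A(h/2) − A(h) = -8.3527710620 − (-8.4014023860) = 0.0486313240
Correction (A(h/2) − A(h))/(4 − 1) = 0.0486313240/3 = 0.0162104413
R = -8.3527710620 + 0.0162104413 = -8.3365606207

-8.336561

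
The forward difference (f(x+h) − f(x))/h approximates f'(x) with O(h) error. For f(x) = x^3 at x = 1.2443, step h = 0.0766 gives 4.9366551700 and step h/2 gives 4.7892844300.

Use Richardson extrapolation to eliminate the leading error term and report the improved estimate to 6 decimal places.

4.641914

r = 1, so 2^r = 2.
Numerator 2×A(h/2) − A(h) = 2×4.7892844300 − 4.9366551700 = 4.6419136900
Extrapolated: 4.6419136900 / 1 = 4.6419136900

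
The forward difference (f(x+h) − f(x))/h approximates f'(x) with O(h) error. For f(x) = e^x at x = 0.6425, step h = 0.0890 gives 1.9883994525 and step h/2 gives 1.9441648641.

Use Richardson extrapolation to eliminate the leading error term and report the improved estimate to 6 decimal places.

r = 1: numerator weight 2, denominator 1.
Difference of the inputs: 1.9441648641 − 1.9883994525 = -0.0442345884
Divide by 2^1 − 1 = 1: (-0.0442345884)/1 = -0.0442345884
R = 1.9441648641 − 0.0442345884 = 1.8999302757
Shift from A(h/2): −0.0442345884.

1.899930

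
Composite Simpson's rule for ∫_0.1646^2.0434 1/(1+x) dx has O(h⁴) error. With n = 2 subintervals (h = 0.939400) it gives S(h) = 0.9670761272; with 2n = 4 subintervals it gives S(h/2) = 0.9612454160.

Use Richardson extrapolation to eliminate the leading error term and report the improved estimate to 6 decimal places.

0.960857

r = 4: numerator weight 16, denominator 15.
16*0.9612454160 = 15.3799266560; 15.3799266560 − 0.9670761272 = 14.4128505288
R = 14.4128505288/15 = 0.9608567019
Gap between inputs: 5.831e-03; correction applied: −0.0003887141.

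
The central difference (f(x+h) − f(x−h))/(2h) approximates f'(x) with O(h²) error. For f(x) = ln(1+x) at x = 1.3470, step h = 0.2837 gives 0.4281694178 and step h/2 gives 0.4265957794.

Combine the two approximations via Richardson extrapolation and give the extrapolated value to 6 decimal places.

0.426071

Leading term ∝ h^2; use weight 4 = 2^2.
A(h/2) − A(h) = 0.4265957794 − 0.4281694178 = -0.0015736384
Divide by 2^2 − 1 = 3: (-0.0015736384)/3 = -0.0005245461
R = A(h/2) + (A(h/2) − A(h))/3 = 0.4265957794 − 0.0005245461 = 0.4260712333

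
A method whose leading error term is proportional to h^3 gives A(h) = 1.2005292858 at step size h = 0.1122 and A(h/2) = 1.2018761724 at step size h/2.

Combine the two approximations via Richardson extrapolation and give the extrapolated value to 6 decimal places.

1.202069

Leading term ∝ h^3; use weight 8 = 2^3.
2^3 × A(h/2) = 9.6150093792; minus A(h) gives 8.4144800934.
Extrapolated: 8.4144800934 / 7 = 1.2020685848
Shift from A(h/2): +0.0001924124.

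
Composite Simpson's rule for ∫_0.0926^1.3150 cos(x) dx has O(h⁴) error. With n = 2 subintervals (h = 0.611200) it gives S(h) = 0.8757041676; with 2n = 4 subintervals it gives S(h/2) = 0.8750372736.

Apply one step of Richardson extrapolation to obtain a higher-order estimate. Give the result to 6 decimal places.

Error is O(h^4); halving h shrinks it by 2^4 = 16.
Weighted: 14.0005963776 − 0.8757041676 = 13.1248922100
Divide by 2^4 − 1 = 15.
Result: 0.8749928140
Correction |R − A(h/2)| = 4.446e-05; gap |A(h/2) − A(h)| = 6.669e-04.

0.874993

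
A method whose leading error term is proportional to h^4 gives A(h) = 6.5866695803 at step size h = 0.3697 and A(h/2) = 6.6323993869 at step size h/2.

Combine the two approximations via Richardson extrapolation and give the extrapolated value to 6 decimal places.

6.635448

With r = 4 the leading error scales as h^4, so the weight is 2^4 = 16.
16*6.6323993869 − 6.5866695803 = 99.5317206101
Denominator 16 − 1 = 15.
So the Richardson estimate is 6.6354480407.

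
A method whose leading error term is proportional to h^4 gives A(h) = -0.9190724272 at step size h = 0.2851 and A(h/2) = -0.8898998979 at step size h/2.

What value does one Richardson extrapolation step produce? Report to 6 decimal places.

-0.887955

r = 4, so 2^r = 16.
Weighted: (-14.2383983664) − (-0.9190724272) = -13.3193259392
(16·(-0.8898998979) − (-0.9190724272))/(16 − 1) = -0.8879550626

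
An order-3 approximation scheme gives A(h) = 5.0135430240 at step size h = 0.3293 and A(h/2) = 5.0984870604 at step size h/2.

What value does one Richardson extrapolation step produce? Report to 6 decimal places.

Order 3 gives 2^r = 8 and 2^r − 1 = 7.
Top: 8(5.0984870604) − (5.0135430240) = 35.7743534592
Denominator 8 − 1 = 7.
So the Richardson estimate is 5.1106219227.
Correction |R − A(h/2)| = 1.213e-02; gap |A(h/2) − A(h)| = 8.494e-02.

5.110622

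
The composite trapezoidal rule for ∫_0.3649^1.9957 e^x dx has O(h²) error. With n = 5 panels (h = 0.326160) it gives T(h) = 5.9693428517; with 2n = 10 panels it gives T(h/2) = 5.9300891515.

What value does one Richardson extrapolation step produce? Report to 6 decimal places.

Leading term ∝ h^2; use weight 4 = 2^2.
Difference of the inputs: 5.9300891515 − 5.9693428517 = -0.0392537002
Divide by 2^2 − 1 = 3: (-0.0392537002)/3 = -0.0130845667
R = A(h/2) + (A(h/2) − A(h))/3 = 5.9300891515 − 0.0130845667 = 5.9170045848

5.917005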